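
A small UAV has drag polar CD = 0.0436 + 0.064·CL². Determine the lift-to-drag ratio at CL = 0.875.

L/D = 9.45

CD = 0.0436 + 0.064 × 0.875² = 0.0926
L/D = CL/CD = 0.875 / 0.0926 = 9.45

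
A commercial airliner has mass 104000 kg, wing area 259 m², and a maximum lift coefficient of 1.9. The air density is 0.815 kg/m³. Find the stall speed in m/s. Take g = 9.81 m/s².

Weight W = mg = 104000 × 9.81 = 1.02×10^6 N.
V_stall = √(2W/(ρ·S·CL,max)) = √(2 × 1.02×10^6 / (0.815 × 259 × 1.9))
V_stall = √5088 = 71.3 m/s

V_stall = 71.3 m/s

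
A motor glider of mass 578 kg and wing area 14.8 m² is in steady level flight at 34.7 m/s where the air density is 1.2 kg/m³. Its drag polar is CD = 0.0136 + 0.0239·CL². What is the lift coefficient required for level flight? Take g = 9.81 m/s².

CL = 0.53

Weight W = mg = 578 × 9.81 = 5670.2 N; in level flight L = W.
q = ½ρv² = ½ × 1.2 × 34.7² = 722.5 Pa.
Required CL = L/(qS) = 5670.2/(722.5·14.8) = 0.5303.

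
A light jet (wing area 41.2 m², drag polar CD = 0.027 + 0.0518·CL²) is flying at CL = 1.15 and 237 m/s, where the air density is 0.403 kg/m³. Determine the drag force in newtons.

CD = 0.027 + 0.0518 × 1.15² = 0.09551
D = ½ρv²S·CD = ½ × 0.403 × 237² × 41.2 × 0.09551 = 44500 N

D = 44500 N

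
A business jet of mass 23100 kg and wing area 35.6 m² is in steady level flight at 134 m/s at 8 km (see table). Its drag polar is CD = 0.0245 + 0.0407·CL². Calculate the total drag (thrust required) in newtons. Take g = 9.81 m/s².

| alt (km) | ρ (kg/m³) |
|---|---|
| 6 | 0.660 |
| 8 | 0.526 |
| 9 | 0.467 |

D = 16600 N

At 8 km, from the table: ρ = 0.526 kg/m³.
In steady level flight, lift balances weight: W = mg = 23100 × 9.81 = 2.2661×10^5 N.
Dynamic pressure q = 0.5 × 0.526 × 134² = 4722 Pa.
Required CL = L/(qS) = 2.2661×10^5/(4722·35.6) = 1.348.
CD = 0.0245 + 0.0407 × 1.348² = 0.09845.
D = q·S·CD = 4722 × 35.6 × 0.09845 = 16550 N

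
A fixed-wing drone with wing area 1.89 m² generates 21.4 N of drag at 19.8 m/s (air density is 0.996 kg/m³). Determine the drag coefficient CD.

From D = ½ρv²S·CD, rearranging gives CD = 2D/(ρv²S).
CD = 2 × 21.4 / (0.996 × 19.8² × 1.89) = 0.058

CD = 0.058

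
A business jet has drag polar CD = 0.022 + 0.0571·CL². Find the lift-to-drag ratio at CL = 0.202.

CD = 0.022 + 0.0571 × 0.202² = 0.02433
L/D = CL/CD = 0.202 / 0.02433 = 8.3

L/D = 8.3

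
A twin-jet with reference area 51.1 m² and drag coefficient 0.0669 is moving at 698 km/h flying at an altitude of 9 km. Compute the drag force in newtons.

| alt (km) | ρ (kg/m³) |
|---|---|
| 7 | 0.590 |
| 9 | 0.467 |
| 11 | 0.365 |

D = 30000 N

At 9 km, from the table: ρ = 0.467 kg/m³.
Convert speed: v = 698 km/h ÷ 3.6 = 193.9 m/s.
D = ½ρv²S·CD = ½ × 0.467 × 193.9² × 51.1 × 0.0669 = 30000 N ≈ 30 kN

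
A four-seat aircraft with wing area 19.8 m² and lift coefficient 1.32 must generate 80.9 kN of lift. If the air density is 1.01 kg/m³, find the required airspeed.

L = ½ρv²S·CL ⇒ v = √(2L/(ρ·S·CL))
v = √(2 × 80900 / (1.01 × 19.8 × 1.32)) = √6129 = 78.3 m/s

v = 78.3 m/s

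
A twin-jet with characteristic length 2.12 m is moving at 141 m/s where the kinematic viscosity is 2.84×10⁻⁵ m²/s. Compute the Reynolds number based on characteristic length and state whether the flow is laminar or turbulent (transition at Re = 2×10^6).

Re = 1.05×10^7 (turbulent)

Re = v·c/ν = 141 × 2.12 / (2.84×10⁻⁵) = 1.05×10^7
Since 1.05×10^7 > 2×10^6, the flow is turbulent.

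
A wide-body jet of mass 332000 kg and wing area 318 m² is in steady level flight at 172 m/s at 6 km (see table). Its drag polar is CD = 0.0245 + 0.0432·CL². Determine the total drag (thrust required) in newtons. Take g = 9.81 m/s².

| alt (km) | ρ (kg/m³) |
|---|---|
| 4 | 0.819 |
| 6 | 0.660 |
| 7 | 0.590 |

At 6 km, from the table: ρ = 0.660 kg/m³.
Weight W = mg = 332000 × 9.81 = 3.2569×10^6 N; in level flight L = W.
Dynamic pressure q = 0.5 × 0.66 × 172² = 9763 Pa.
CL = W/(q·S) = 3.2569×10^6 / (9763 × 318) = 1.049.
CD = 0.0245 + 0.0432 × 1.049² = 0.07204.
D = q·S·CD = 9763 × 318 × 0.07204 = 2.237×10^5 N

D = 2.24×10^5 N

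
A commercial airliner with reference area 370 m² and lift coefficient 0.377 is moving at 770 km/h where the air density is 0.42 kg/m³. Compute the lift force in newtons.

Convert speed: v = 770 km/h ÷ 3.6 = 213.9 m/s.
Dynamic pressure q = ½ρv² = ½ × 0.42 × 213.9² = 9607 Pa.
L = q·S·CL = 9607 × 370 × 0.377 = 1.34×10^6 N ≈ 1340 kN

L = 1.34×10^6 N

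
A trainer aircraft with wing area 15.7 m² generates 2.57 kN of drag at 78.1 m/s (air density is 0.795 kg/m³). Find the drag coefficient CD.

From D = ½ρv²S·CD, rearranging gives CD = 2D/(ρv²S).
CD = 2 × 2570 / (0.795 × 78.1² × 15.7) = 0.0675

CD = 0.0675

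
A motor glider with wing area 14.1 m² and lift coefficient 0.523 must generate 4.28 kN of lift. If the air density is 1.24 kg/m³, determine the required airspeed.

L = ½ρv²S·CL ⇒ v = √(2L/(ρ·S·CL))
v = √(2 × 4280 / (1.24 × 14.1 × 0.523)) = √936.1 = 30.6 m/s

v = 30.6 m/s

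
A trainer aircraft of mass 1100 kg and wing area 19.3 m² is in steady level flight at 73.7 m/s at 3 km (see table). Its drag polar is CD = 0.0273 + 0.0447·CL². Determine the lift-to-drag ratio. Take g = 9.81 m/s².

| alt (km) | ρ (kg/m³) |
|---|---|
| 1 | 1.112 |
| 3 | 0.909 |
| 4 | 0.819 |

L/D = 7.65

At 3 km, from the table: ρ = 0.909 kg/m³.
Level flight ⇒ L = W = m·g = 1100 × 9.81 = 10791 N.
q = ½ρv² = ½ × 0.909 × 73.7² = 2469 Pa.
CL = W/(q·S) = 10791 / (2469 × 19.3) = 0.2265.
CD = 0.0273 + 0.0447 × 0.2265² = 0.02959.
L/D = CL/CD = 0.2265 / 0.02959 = 7.65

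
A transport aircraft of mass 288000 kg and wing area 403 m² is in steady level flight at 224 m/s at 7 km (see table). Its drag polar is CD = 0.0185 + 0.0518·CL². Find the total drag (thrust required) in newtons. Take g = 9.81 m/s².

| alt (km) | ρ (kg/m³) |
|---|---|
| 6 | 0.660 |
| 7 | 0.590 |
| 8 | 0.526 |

At 7 km, from the table: ρ = 0.590 kg/m³.
In steady level flight, lift balances weight: W = mg = 288000 × 9.81 = 2.8253×10^6 N.
q = ½ρv² = ½ × 0.59 × 224² = 14800 Pa.
CL = W/(q·S) = 2.8253×10^6 / (14800 × 403) = 0.4736.
CD = 0.0185 + 0.0518 × 0.4736² = 0.03012.
D = q·S·CD = 14800 × 403 × 0.03012 = 1.797×10^5 N

D = 1.8×10^5 N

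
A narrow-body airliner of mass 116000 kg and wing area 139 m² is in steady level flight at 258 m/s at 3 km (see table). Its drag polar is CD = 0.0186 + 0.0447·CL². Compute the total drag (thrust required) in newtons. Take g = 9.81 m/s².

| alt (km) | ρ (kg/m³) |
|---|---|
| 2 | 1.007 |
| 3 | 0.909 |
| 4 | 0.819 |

D = 92000 N

At 3 km, from the table: ρ = 0.909 kg/m³.
Level flight ⇒ L = W = m·g = 116000 × 9.81 = 1.138×10^6 N.
Dynamic pressure q = 0.5 × 0.909 × 258² = 30250 Pa.
CL = 2W/(ρv²S) = 2×1.138×10^6/(0.909×258²×139) = 0.2706.
CD = 0.0186 + 0.0447 × 0.2706² = 0.02187.
D = q·S·CD = 30250 × 139 × 0.02187 = 91980 N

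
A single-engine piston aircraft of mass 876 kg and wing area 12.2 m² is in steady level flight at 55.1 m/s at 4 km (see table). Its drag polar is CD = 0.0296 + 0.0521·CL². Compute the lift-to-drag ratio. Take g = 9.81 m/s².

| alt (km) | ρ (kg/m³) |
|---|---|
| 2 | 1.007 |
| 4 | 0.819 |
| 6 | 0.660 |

At 4 km, from the table: ρ = 0.819 kg/m³.
In steady level flight, lift balances weight: W = mg = 876 × 9.81 = 8593.6 N.
q = ½ρv² = ½ × 0.819 × 55.1² = 1243 Pa.
Required CL = L/(qS) = 8593.6/(1243·12.2) = 0.5666.
CD = 0.0296 + 0.0521 × 0.5666² = 0.04632.
L/D = CL/CD = 0.5666 / 0.04632 = 12.2

L/D = 12.2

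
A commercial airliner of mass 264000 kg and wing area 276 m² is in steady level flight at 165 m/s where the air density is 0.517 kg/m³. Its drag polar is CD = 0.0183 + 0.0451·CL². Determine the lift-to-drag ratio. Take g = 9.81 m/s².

L/D = 13.5

In steady level flight, lift balances weight: W = mg = 264000 × 9.81 = 2.5898×10^6 N.
Dynamic pressure q = 0.5 × 0.517 × 165² = 7038 Pa.
CL = W/(q·S) = 2.5898×10^6 / (7038 × 276) = 1.333.
CD = 0.0183 + 0.0451 × 1.333² = 0.09848.
L/D = CL/CD = 1.333 / 0.09848 = 13.5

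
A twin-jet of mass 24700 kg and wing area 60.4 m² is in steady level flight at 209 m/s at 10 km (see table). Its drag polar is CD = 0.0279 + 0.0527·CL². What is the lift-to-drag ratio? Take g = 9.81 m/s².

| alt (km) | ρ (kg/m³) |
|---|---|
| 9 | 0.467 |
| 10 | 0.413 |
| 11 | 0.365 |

L/D = 11.6

At 10 km, from the table: ρ = 0.413 kg/m³.
Weight W = mg = 24700 × 9.81 = 2.4231×10^5 N; in level flight L = W.
Dynamic pressure q = 0.5 × 0.413 × 209² = 9020 Pa.
CL = W/(q·S) = 2.4231×10^5 / (9020 × 60.4) = 0.4448.
CD = 0.0279 + 0.0527 × 0.4448² = 0.03832.
L/D = CL/CD = 0.4448 / 0.03832 = 11.6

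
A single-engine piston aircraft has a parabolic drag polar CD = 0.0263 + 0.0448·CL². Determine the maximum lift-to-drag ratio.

For CD = CD0 + K·CL², (L/D)max occurs at CL* = √(CD0/K) and equals 1/(2√(K·CD0)).
(L/D)max = 1/(2√(0.0448 × 0.0263)) = 1/(2 × 0.03433) = 14.6

(L/D)max = 14.6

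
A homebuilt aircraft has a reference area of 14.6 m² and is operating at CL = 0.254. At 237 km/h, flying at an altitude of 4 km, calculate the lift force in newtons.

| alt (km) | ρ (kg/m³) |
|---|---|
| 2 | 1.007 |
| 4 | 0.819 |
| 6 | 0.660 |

At 4 km, from the table: ρ = 0.819 kg/m³.
Convert speed: v = 237 km/h ÷ 3.6 = 65.83 m/s.
L = ½ρv²S·CL = ½ × 0.819 × 65.83² × 14.6 × 0.254 = 6580 N ≈ 6.58 kN

L = 6580 N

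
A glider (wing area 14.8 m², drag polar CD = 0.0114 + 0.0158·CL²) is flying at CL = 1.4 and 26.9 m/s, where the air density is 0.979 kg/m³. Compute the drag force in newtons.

D = 222 N

CD = 0.0114 + 0.0158 × 1.4² = 0.04237
D = ½ρv²S·CD = ½ × 0.979 × 26.9² × 14.8 × 0.04237 = 222 N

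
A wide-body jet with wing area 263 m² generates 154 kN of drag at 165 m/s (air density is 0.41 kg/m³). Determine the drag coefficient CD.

From D = ½ρv²S·CD, rearranging gives CD = 2D/(ρv²S).
CD = 2 × 1.54×10^5 / (0.41 × 165² × 263) = 0.105

CD = 0.105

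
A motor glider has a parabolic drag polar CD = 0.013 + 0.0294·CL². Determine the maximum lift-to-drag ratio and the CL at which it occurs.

For CD = CD0 + K·CL², (L/D)max occurs at CL* = √(CD0/K) and equals 1/(2√(K·CD0)).
(L/D)max = 1/(2√(0.0294 × 0.013)) = 1/(2 × 0.01955) = 25.6
CL* = √(0.013/0.0294) = 0.665

(L/D)max = 25.6, at CL = 0.665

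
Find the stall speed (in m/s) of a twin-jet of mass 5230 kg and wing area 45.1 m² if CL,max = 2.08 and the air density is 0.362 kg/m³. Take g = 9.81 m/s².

At stall, lift equals weight: L = W = m·g = 5230 × 9.81 = 51310 N.
V_stall = √(2W/(ρ·S·CL,max)) = √(2 × 51310 / (0.362 × 45.1 × 2.08))
V_stall = √3022 = 55 m/s

V_stall = 55 m/s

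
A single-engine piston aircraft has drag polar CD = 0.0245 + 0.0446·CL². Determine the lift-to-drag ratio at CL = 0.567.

CD = 0.0245 + 0.0446 × 0.567² = 0.03884
L/D = CL/CD = 0.567 / 0.03884 = 14.6

L/D = 14.6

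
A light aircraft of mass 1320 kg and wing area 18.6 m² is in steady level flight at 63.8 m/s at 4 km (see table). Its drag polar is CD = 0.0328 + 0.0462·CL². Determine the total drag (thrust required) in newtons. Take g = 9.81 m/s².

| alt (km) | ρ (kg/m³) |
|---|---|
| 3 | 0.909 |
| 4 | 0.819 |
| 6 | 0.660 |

At 4 km, from the table: ρ = 0.819 kg/m³.
Weight W = mg = 1320 × 9.81 = 12949 N; in level flight L = W.
Dynamic pressure q = 0.5 × 0.819 × 63.8² = 1667 Pa.
CL = 2W/(ρv²S) = 2×12949/(0.819×63.8²×18.6) = 0.4177.
CD = 0.0328 + 0.0462 × 0.4177² = 0.04086.
D = q·S·CD = 1667 × 18.6 × 0.04086 = 1267 N

D = 1270 N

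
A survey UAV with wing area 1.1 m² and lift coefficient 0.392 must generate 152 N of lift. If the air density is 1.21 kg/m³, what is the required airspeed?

L = ½ρv²S·CL ⇒ v = √(2L/(ρ·S·CL))
v = √(2 × 152 / (1.21 × 1.1 × 0.392)) = √582.7 = 24.1 m/s

v = 24.1 m/s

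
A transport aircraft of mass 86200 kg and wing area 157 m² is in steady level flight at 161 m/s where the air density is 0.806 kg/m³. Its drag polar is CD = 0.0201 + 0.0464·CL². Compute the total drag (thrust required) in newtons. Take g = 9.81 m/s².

D = 53200 N

Level flight ⇒ L = W = m·g = 86200 × 9.81 = 8.4562×10^5 N.
q = ½ρv² = ½ × 0.806 × 161² = 10450 Pa.
CL = W/(q·S) = 8.4562×10^5 / (10450 × 157) = 0.5156.
CD = 0.0201 + 0.0464 × 0.5156² = 0.03244.
D = q·S·CD = 10450 × 157 × 0.03244 = 53200 N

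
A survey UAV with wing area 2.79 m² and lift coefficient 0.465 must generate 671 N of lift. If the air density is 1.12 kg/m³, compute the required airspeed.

L = ½ρv²S·CL ⇒ v = √(2L/(ρ·S·CL))
v = √(2 × 671 / (1.12 × 2.79 × 0.465)) = √923.6 = 30.4 m/s

v = 30.4 m/s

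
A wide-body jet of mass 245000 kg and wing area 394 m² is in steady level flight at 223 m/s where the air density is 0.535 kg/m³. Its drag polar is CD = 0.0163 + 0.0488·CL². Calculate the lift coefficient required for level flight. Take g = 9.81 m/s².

Level flight ⇒ L = W = m·g = 245000 × 9.81 = 2.4034×10^6 N.
Dynamic pressure q = 0.5 × 0.535 × 223² = 13300 Pa.
Required CL = L/(qS) = 2.4034×10^6/(13300·394) = 0.4586.

CL = 0.459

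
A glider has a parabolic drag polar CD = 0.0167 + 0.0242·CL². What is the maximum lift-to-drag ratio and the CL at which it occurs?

(L/D)max = 24.9, at CL = 0.831

For CD = CD0 + K·CL², (L/D)max occurs at CL* = √(CD0/K) and equals 1/(2√(K·CD0)).
(L/D)max = 1/(2√(0.0242 × 0.0167)) = 1/(2 × 0.0201) = 24.9
CL* = √(0.0167/0.0242) = 0.831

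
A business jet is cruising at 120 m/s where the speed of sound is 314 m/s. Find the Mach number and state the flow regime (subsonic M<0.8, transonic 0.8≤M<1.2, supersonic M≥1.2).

M = v/a = 120 / 314 = 0.382
M = 0.382 → subsonic.

M = 0.382 (subsonic)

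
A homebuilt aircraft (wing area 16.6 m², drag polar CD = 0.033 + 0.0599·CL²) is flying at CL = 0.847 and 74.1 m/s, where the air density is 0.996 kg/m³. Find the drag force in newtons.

CD = 0.033 + 0.0599 × 0.847² = 0.07597
D = ½ρv²S·CD = ½ × 0.996 × 74.1² × 16.6 × 0.07597 = 3450 N

D = 3450 N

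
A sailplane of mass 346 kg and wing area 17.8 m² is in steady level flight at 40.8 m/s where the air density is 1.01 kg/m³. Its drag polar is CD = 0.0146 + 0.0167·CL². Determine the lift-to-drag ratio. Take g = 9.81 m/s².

In steady level flight, lift balances weight: W = mg = 346 × 9.81 = 3394.3 N.
Dynamic pressure q = 0.5 × 1.01 × 40.8² = 840.6 Pa.
CL = W/(q·S) = 3394.3 / (840.6 × 17.8) = 0.2268.
CD = 0.0146 + 0.0167 × 0.2268² = 0.01546.
L/D = CL/CD = 0.2268 / 0.01546 = 14.7

L/D = 14.7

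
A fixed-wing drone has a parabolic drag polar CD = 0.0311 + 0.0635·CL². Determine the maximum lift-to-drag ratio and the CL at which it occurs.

For CD = CD0 + K·CL², (L/D)max occurs at CL* = √(CD0/K) and equals 1/(2√(K·CD0)).
(L/D)max = 1/(2√(0.0635 × 0.0311)) = 1/(2 × 0.04444) = 11.3
CL* = √(0.0311/0.0635) = 0.7

(L/D)max = 11.3, at CL = 0.7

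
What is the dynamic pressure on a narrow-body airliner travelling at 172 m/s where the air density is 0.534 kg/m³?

q = ½ρv² = ½ × 0.534 × 172² = 7900 Pa

q = 7900 Pa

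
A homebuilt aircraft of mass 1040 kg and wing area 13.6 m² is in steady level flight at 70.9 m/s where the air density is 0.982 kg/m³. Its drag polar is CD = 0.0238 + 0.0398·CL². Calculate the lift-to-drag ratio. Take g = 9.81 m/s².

Weight W = mg = 1040 × 9.81 = 10202 N; in level flight L = W.
q = ½ρv² = ½ × 0.982 × 70.9² = 2468 Pa.
CL = 2W/(ρv²S) = 2×10202/(0.982×70.9²×13.6) = 0.3039.
CD = 0.0238 + 0.0398 × 0.3039² = 0.02748.
L/D = CL/CD = 0.3039 / 0.02748 = 11.1

L/D = 11.1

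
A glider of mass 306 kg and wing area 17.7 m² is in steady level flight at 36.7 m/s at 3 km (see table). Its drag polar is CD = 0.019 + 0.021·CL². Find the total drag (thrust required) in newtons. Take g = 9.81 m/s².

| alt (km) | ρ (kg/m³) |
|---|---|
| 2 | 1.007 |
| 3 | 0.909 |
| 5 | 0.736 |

At 3 km, from the table: ρ = 0.909 kg/m³.
In steady level flight, lift balances weight: W = mg = 306 × 9.81 = 3001.9 N.
Dynamic pressure q = 0.5 × 0.909 × 36.7² = 612.2 Pa.
Required CL = L/(qS) = 3001.9/(612.2·17.7) = 0.277.
CD = 0.019 + 0.021 × 0.277² = 0.02061.
D = q·S·CD = 612.2 × 17.7 × 0.02061 = 223.3 N

D = 223 N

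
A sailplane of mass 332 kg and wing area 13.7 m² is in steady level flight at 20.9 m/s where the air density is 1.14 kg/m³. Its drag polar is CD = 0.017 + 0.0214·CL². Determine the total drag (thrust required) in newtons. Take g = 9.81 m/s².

D = 125 N

Weight W = mg = 332 × 9.81 = 3256.9 N; in level flight L = W.
q = ½ρv² = ½ × 1.14 × 20.9² = 249 Pa.
CL = W/(q·S) = 3256.9 / (249 × 13.7) = 0.9548.
CD = 0.017 + 0.0214 × 0.9548² = 0.03651.
D = q·S·CD = 249 × 13.7 × 0.03651 = 124.5 N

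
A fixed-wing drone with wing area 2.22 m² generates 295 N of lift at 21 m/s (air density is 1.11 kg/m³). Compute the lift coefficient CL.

From L = ½ρv²S·CL, rearranging gives CL = 2L/(ρv²S).
CL = 2 × 295 / (1.11 × 21² × 2.22) = 0.543

CL = 0.543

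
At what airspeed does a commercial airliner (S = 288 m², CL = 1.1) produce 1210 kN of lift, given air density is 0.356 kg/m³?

L = ½ρv²S·CL ⇒ v = √(2L/(ρ·S·CL))
v = √(2 × 1.21×10^6 / (0.356 × 288 × 1.1)) = √21460 = 146 m/s

v = 146 m/s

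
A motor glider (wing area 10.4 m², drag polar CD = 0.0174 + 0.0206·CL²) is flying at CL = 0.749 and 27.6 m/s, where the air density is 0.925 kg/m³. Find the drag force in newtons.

CD = 0.0174 + 0.0206 × 0.749² = 0.02896
D = ½ρv²S·CD = ½ × 0.925 × 27.6² × 10.4 × 0.02896 = 106 N

D = 106 N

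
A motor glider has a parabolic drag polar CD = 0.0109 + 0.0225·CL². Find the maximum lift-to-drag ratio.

For CD = CD0 + K·CL², (L/D)max occurs at CL* = √(CD0/K) and equals 1/(2√(K·CD0)).
(L/D)max = 1/(2√(0.0225 × 0.0109)) = 1/(2 × 0.01566) = 31.9

(L/D)max = 31.9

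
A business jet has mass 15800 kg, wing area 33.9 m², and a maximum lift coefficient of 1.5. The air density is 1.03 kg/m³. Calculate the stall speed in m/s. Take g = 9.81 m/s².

At stall, lift equals weight: L = W = m·g = 15800 × 9.81 = 1.55×10^5 N.
V_stall = √(2W/(ρ·S·CL,max)) = √(2 × 1.55×10^5 / (1.03 × 33.9 × 1.5))
V_stall = √5919 = 76.9 m/s

V_stall = 76.9 m/s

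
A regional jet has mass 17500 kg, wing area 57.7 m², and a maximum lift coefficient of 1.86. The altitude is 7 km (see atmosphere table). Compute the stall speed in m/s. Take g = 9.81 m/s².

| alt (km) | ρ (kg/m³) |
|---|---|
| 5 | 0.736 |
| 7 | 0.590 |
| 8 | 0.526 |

At 7 km, from the table: ρ = 0.590 kg/m³.
Stall occurs when L = W at CL,max. W = mg = 17500 × 9.81 = 1.717×10^5 N.
V_stall = √(2W/(ρ·S·CL,max)) = √(2 × 1.717×10^5 / (0.59 × 57.7 × 1.86))
V_stall = √5422 = 73.6 m/s

V_stall = 73.6 m/s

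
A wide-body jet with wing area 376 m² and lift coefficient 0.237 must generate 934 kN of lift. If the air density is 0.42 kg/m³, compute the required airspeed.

v = 223 m/s

L = ½ρv²S·CL ⇒ v = √(2L/(ρ·S·CL))
v = √(2 × 9.34×10^5 / (0.42 × 376 × 0.237)) = √49910 = 223 m/s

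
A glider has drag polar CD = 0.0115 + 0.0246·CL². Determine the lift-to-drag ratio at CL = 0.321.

CD = 0.0115 + 0.0246 × 0.321² = 0.01403
L/D = CL/CD = 0.321 / 0.01403 = 22.9

L/D = 22.9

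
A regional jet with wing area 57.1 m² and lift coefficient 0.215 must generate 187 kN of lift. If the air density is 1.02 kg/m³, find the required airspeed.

L = ½ρv²S·CL ⇒ v = √(2L/(ρ·S·CL))
v = √(2 × 1.87×10^5 / (1.02 × 57.1 × 0.215)) = √29870 = 173 m/s

v = 173 m/s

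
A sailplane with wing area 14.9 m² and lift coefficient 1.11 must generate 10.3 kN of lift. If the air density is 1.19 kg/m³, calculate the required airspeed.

L = ½ρv²S·CL ⇒ v = √(2L/(ρ·S·CL))
v = √(2 × 10300 / (1.19 × 14.9 × 1.11)) = √1047 = 32.4 m/s

v = 32.4 m/s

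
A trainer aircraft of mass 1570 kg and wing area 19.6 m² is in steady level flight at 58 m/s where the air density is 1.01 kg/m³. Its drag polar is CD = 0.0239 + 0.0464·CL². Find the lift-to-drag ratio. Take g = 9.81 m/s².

L/D = 13.7

Weight W = mg = 1570 × 9.81 = 15402 N; in level flight L = W.
Dynamic pressure q = 0.5 × 1.01 × 58² = 1699 Pa.
Required CL = L/(qS) = 15402/(1699·19.6) = 0.4626.
CD = 0.0239 + 0.0464 × 0.4626² = 0.03383.
L/D = CL/CD = 0.4626 / 0.03383 = 13.7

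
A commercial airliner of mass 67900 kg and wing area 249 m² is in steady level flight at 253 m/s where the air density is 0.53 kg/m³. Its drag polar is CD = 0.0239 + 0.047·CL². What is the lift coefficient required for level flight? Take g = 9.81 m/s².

CL = 0.158

Level flight ⇒ L = W = m·g = 67900 × 9.81 = 6.661×10^5 N.
q = ½ρv² = ½ × 0.53 × 253² = 16960 Pa.
CL = 2W/(ρv²S) = 2×6.661×10^5/(0.53×253²×249) = 0.1577.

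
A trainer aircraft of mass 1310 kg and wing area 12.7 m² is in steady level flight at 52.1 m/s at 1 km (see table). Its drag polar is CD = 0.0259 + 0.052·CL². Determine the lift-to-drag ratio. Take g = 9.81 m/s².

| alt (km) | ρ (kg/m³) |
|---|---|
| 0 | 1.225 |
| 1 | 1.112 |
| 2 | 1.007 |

L/D = 13.6

At 1 km, from the table: ρ = 1.112 kg/m³.
Weight W = mg = 1310 × 9.81 = 12851 N; in level flight L = W.
Dynamic pressure q = 0.5 × 1.112 × 52.1² = 1509 Pa.
Required CL = L/(qS) = 12851/(1509·12.7) = 0.6705.
CD = 0.0259 + 0.052 × 0.6705² = 0.04928.
L/D = CL/CD = 0.6705 / 0.04928 = 13.6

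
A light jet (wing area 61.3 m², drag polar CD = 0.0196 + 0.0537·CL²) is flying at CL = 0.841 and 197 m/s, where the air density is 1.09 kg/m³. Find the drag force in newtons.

D = 74700 N

CD = 0.0196 + 0.0537 × 0.841² = 0.05758
D = ½ρv²S·CD = ½ × 1.09 × 197² × 61.3 × 0.05758 = 74700 N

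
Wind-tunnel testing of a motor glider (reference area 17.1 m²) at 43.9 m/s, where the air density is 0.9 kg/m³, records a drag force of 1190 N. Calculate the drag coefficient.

CD = 0.0802

From D = ½ρv²S·CD, rearranging gives CD = 2D/(ρv²S).
CD = 2 × 1190 / (0.9 × 43.9² × 17.1) = 0.0802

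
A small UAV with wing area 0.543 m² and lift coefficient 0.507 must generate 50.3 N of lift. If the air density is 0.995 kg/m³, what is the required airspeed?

L = ½ρv²S·CL ⇒ v = √(2L/(ρ·S·CL))
v = √(2 × 50.3 / (0.995 × 0.543 × 0.507)) = √367.3 = 19.2 m/s

v = 19.2 m/s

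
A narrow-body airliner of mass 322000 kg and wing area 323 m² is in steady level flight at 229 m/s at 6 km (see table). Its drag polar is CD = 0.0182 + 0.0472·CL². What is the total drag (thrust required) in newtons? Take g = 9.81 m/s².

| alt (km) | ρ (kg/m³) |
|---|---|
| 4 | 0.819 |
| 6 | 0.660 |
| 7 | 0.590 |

D = 1.86×10^5 N

At 6 km, from the table: ρ = 0.660 kg/m³.
In steady level flight, lift balances weight: W = mg = 322000 × 9.81 = 3.1588×10^6 N.
q = ½ρv² = ½ × 0.66 × 229² = 17310 Pa.
CL = 2W/(ρv²S) = 2×3.1588×10^6/(0.66×229²×323) = 0.5651.
CD = 0.0182 + 0.0472 × 0.5651² = 0.03327.
D = q·S·CD = 17310 × 323 × 0.03327 = 1.86×10^5 N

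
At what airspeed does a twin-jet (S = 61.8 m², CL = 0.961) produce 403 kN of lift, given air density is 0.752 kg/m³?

L = ½ρv²S·CL ⇒ v = √(2L/(ρ·S·CL))
v = √(2 × 4.03×10^5 / (0.752 × 61.8 × 0.961)) = √18050 = 134 m/s

v = 134 m/s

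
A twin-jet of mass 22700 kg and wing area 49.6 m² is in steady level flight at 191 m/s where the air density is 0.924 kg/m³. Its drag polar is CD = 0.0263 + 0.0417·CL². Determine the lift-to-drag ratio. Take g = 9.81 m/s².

Level flight ⇒ L = W = m·g = 22700 × 9.81 = 2.2269×10^5 N.
Dynamic pressure q = 0.5 × 0.924 × 191² = 16850 Pa.
Required CL = L/(qS) = 2.2269×10^5/(16850·49.6) = 0.2664.
CD = 0.0263 + 0.0417 × 0.2664² = 0.02926.
L/D = CL/CD = 0.2664 / 0.02926 = 9.1

L/D = 9.1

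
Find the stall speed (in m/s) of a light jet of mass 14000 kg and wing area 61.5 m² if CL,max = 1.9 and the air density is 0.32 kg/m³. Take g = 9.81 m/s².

Stall occurs when L = W at CL,max. W = mg = 14000 × 9.81 = 1.373×10^5 N.
V_stall = √(2W/(ρ·S·CL,max)) = √(2 × 1.373×10^5 / (0.32 × 61.5 × 1.9))
V_stall = √7346 = 85.7 m/s

V_stall = 85.7 m/s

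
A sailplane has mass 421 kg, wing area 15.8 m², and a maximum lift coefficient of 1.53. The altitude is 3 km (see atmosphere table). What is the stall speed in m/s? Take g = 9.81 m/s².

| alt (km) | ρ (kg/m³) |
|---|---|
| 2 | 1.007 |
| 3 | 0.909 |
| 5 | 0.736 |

At 3 km, from the table: ρ = 0.909 kg/m³.
At stall, lift equals weight: L = W = m·g = 421 × 9.81 = 4130 N.
From L = ½ρV²S·CL,max = W: V_stall = √(2W/(ρSCL,max)) = √(2·4130/(0.909·15.8·1.53))
V_stall = √375.9 = 19.4 m/s

V_stall = 19.4 m/s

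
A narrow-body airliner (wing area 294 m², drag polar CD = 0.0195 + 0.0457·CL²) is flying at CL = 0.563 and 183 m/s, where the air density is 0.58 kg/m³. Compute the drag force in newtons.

CD = 0.0195 + 0.0457 × 0.563² = 0.03399
D = ½ρv²S·CD = ½ × 0.58 × 183² × 294 × 0.03399 = 97000 N

D = 97000 N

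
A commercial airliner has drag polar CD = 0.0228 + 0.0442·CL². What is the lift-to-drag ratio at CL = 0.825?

L/D = 15.6

CD = 0.0228 + 0.0442 × 0.825² = 0.05288
L/D = CL/CD = 0.825 / 0.05288 = 15.6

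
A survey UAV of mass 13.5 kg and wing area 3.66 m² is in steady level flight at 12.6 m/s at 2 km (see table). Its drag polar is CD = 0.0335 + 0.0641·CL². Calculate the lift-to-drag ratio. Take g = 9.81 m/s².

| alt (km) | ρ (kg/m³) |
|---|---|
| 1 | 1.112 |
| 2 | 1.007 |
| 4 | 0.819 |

At 2 km, from the table: ρ = 1.007 kg/m³.
Weight W = mg = 13.5 × 9.81 = 132.44 N; in level flight L = W.
Dynamic pressure q = 0.5 × 1.007 × 12.6² = 79.94 Pa.
CL = 2W/(ρv²S) = 2×132.44/(1.007×12.6²×3.66) = 0.4527.
CD = 0.0335 + 0.0641 × 0.4527² = 0.04663.
L/D = CL/CD = 0.4527 / 0.04663 = 9.71

L/D = 9.71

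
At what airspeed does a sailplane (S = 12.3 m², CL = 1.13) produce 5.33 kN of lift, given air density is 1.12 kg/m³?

v = 26.2 m/s

L = ½ρv²S·CL ⇒ v = √(2L/(ρ·S·CL))
v = √(2 × 5330 / (1.12 × 12.3 × 1.13)) = √684.8 = 26.2 m/s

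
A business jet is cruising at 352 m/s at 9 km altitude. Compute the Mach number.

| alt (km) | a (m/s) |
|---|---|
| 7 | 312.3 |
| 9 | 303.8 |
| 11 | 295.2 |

At 9 km, from the table: a = 303.8 m/s.
M = v/a = 352 / 303.8 = 1.16

M = 1.16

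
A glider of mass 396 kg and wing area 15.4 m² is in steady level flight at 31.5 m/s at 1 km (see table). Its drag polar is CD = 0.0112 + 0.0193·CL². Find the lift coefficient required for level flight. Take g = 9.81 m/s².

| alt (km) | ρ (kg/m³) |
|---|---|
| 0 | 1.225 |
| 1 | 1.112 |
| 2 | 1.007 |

At 1 km, from the table: ρ = 1.112 kg/m³.
Level flight ⇒ L = W = m·g = 396 × 9.81 = 3884.8 N.
Dynamic pressure q = 0.5 × 1.112 × 31.5² = 551.7 Pa.
CL = W/(q·S) = 3884.8 / (551.7 × 15.4) = 0.4572.

CL = 0.457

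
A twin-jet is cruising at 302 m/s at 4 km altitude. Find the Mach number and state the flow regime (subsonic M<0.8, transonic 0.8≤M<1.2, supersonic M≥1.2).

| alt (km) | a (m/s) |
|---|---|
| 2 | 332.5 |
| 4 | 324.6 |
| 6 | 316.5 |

At 4 km, from the table: a = 324.6 m/s.
M = v/a = 302 / 324.6 = 0.93
M = 0.93 → transonic.

M = 0.93 (transonic)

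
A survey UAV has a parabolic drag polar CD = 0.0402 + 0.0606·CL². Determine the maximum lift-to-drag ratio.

(L/D)max = 10.1

For CD = CD0 + K·CL², (L/D)max occurs at CL* = √(CD0/K) and equals 1/(2√(K·CD0)).
(L/D)max = 1/(2√(0.0606 × 0.0402)) = 1/(2 × 0.04936) = 10.1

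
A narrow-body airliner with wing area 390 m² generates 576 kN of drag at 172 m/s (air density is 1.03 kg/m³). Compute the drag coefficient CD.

From D = ½ρv²S·CD, rearranging gives CD = 2D/(ρv²S).
CD = 2 × 5.76×10^5 / (1.03 × 172² × 390) = 0.0969

CD = 0.0969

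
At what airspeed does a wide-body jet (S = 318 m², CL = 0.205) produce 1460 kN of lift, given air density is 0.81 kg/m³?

L = ½ρv²S·CL ⇒ v = √(2L/(ρ·S·CL))
v = √(2 × 1.46×10^6 / (0.81 × 318 × 0.205)) = √55300 = 235 m/s

v = 235 m/s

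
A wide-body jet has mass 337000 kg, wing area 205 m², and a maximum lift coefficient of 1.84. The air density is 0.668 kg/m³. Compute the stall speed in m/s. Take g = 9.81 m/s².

V_stall = 162 m/s

At stall, lift equals weight: L = W = m·g = 337000 × 9.81 = 3.306×10^6 N.
V_stall = √(2W/(ρ·S·CL,max)) = √(2 × 3.306×10^6 / (0.668 × 205 × 1.84))
V_stall = √26240 = 162 m/s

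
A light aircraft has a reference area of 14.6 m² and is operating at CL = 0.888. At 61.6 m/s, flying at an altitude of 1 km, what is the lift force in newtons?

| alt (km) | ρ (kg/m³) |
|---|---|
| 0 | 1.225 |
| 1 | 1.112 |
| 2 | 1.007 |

L = 27400 N

At 1 km, from the table: ρ = 1.112 kg/m³.
L = ½ρv²S·CL = ½ × 1.112 × 61.6² × 14.6 × 0.888 = 27400 N ≈ 27.4 kN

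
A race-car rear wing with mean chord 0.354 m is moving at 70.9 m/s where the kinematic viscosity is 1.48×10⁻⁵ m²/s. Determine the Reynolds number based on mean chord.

Re = 1.7×10^6

Re = v·c/ν = 70.9 × 0.354 / (1.48×10⁻⁵) = 1.7×10^6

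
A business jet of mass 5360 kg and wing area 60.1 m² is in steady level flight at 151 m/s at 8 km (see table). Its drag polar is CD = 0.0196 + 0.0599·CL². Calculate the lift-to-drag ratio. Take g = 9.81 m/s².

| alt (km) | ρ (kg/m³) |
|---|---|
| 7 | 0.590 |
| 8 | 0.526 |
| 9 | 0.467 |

At 8 km, from the table: ρ = 0.526 kg/m³.
Weight W = mg = 5360 × 9.81 = 52582 N; in level flight L = W.
Dynamic pressure q = 0.5 × 0.526 × 151² = 5997 Pa.
Required CL = L/(qS) = 52582/(5997·60.1) = 0.1459.
CD = 0.0196 + 0.0599 × 0.1459² = 0.02088.
L/D = CL/CD = 0.1459 / 0.02088 = 6.99

L/D = 6.99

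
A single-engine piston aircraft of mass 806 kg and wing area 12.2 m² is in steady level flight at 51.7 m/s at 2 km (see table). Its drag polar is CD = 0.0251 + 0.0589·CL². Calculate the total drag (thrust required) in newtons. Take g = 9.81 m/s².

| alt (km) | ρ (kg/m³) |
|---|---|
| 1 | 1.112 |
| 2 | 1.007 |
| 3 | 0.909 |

D = 636 N

At 2 km, from the table: ρ = 1.007 kg/m³.
In steady level flight, lift balances weight: W = mg = 806 × 9.81 = 7906.9 N.
Dynamic pressure q = 0.5 × 1.007 × 51.7² = 1346 Pa.
CL = 2W/(ρv²S) = 2×7906.9/(1.007×51.7²×12.2) = 0.4816.
CD = 0.0251 + 0.0589 × 0.4816² = 0.03876.
D = q·S·CD = 1346 × 12.2 × 0.03876 = 636.4 N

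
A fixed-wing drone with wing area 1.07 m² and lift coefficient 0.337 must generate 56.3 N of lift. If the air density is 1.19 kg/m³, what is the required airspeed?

L = ½ρv²S·CL ⇒ v = √(2L/(ρ·S·CL))
v = √(2 × 56.3 / (1.19 × 1.07 × 0.337)) = √262.4 = 16.2 m/s

v = 16.2 m/s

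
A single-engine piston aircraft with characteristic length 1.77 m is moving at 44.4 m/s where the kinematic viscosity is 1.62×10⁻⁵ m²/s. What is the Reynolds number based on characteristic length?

Re = 4.85×10^6

Re = v·c/ν = 44.4 × 1.77 / (1.62×10⁻⁵) = 4.85×10^6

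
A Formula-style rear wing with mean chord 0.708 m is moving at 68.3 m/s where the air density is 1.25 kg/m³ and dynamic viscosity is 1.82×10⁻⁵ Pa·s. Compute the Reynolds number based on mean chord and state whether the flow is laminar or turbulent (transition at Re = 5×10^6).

Re = ρ·v·c/μ = 1.25 × 68.3 × 0.708 / (1.82×10⁻⁵) = 3.32×10^6
Since 3.32×10^6 < 5×10^6, the flow is laminar.

Re = 3.32×10^6 (laminar)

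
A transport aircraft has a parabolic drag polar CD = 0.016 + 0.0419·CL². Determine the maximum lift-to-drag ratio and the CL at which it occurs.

(L/D)max = 19.3, at CL = 0.618

For CD = CD0 + K·CL², (L/D)max occurs at CL* = √(CD0/K) and equals 1/(2√(K·CD0)).
(L/D)max = 1/(2√(0.0419 × 0.016)) = 1/(2 × 0.02589) = 19.3
CL* = √(0.016/0.0419) = 0.618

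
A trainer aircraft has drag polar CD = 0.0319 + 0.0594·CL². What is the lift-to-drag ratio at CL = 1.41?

L/D = 9.4

CD = 0.0319 + 0.0594 × 1.41² = 0.15
L/D = CL/CD = 1.41 / 0.15 = 9.4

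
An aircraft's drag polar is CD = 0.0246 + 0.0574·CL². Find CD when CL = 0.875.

CD = 0.0685

CD = 0.0246 + 0.0574 × 0.875² = 0.0246 + 0.04395 = 0.0685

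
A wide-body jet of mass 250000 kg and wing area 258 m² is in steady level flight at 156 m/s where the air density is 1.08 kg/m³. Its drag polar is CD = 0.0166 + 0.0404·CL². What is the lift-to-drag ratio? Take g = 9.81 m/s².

Level flight ⇒ L = W = m·g = 250000 × 9.81 = 2.4525×10^6 N.
Dynamic pressure q = 0.5 × 1.08 × 156² = 13140 Pa.
CL = W/(q·S) = 2.4525×10^6 / (13140 × 258) = 0.7233.
CD = 0.0166 + 0.0404 × 0.7233² = 0.03774.
L/D = CL/CD = 0.7233 / 0.03774 = 19.2

L/D = 19.2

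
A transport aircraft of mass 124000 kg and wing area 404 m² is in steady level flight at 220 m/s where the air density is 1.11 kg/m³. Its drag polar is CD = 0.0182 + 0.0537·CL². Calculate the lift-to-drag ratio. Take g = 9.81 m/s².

L/D = 5.94

In steady level flight, lift balances weight: W = mg = 124000 × 9.81 = 1.2164×10^6 N.
Dynamic pressure q = 0.5 × 1.11 × 220² = 26860 Pa.
CL = 2W/(ρv²S) = 2×1.2164×10^6/(1.11×220²×404) = 0.1121.
CD = 0.0182 + 0.0537 × 0.1121² = 0.01887.
L/D = CL/CD = 0.1121 / 0.01887 = 5.94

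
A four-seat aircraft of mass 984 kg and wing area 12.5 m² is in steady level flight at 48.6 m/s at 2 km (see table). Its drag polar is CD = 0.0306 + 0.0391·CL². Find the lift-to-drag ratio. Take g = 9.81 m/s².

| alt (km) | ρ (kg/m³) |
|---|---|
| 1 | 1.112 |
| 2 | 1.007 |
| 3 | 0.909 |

At 2 km, from the table: ρ = 1.007 kg/m³.
Level flight ⇒ L = W = m·g = 984 × 9.81 = 9653 N.
Dynamic pressure q = 0.5 × 1.007 × 48.6² = 1189 Pa.
CL = W/(q·S) = 9653 / (1189 × 12.5) = 0.6494.
CD = 0.0306 + 0.0391 × 0.6494² = 0.04709.
L/D = CL/CD = 0.6494 / 0.04709 = 13.8

L/D = 13.8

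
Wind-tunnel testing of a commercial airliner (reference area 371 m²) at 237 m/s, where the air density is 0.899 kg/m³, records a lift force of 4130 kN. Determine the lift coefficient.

From L = ½ρv²S·CL, rearranging gives CL = 2L/(ρv²S).
CL = 2 × 4.13×10^6 / (0.899 × 237² × 371) = 0.441

CL = 0.441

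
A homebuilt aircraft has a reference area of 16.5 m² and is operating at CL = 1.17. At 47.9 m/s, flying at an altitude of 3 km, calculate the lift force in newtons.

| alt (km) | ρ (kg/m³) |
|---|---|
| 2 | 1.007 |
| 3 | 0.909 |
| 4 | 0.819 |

At 3 km, from the table: ρ = 0.909 kg/m³.
L = ½ρv²S·CL = ½ × 0.909 × 47.9² × 16.5 × 1.17 = 20100 N ≈ 20.1 kN

L = 20100 N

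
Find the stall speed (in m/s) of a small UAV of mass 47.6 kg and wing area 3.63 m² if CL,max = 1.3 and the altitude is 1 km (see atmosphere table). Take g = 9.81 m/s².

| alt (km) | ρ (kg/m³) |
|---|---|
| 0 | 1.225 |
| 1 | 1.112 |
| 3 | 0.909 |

V_stall = 13.3 m/s

At 1 km, from the table: ρ = 1.112 kg/m³.
At stall, lift equals weight: L = W = m·g = 47.6 × 9.81 = 467 N.
From L = ½ρV²S·CL,max = W: V_stall = √(2W/(ρSCL,max)) = √(2·467/(1.112·3.63·1.3))
V_stall = √178 = 13.3 m/s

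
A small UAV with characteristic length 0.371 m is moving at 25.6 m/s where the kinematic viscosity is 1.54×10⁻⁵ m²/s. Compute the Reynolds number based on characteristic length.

Re = 6.17×10^5

Re = v·c/ν = 25.6 × 0.371 / (1.54×10⁻⁵) = 6.17×10^5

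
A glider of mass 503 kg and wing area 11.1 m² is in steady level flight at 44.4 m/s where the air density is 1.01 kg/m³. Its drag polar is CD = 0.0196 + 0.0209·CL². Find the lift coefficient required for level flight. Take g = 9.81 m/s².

CL = 0.447

Level flight ⇒ L = W = m·g = 503 × 9.81 = 4934.4 N.
q = ½ρv² = ½ × 1.01 × 44.4² = 995.5 Pa.
Required CL = L/(qS) = 4934.4/(995.5·11.1) = 0.4465.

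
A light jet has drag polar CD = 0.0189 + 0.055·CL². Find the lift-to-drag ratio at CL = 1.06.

L/D = 13.1

CD = 0.0189 + 0.055 × 1.06² = 0.0807
L/D = CL/CD = 1.06 / 0.0807 = 13.1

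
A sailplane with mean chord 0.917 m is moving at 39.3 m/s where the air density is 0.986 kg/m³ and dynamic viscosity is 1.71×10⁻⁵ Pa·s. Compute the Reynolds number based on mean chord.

Re = ρ·v·c/μ = 0.986 × 39.3 × 0.917 / (1.71×10⁻⁵) = 2.08×10^6

Re = 2.08×10^6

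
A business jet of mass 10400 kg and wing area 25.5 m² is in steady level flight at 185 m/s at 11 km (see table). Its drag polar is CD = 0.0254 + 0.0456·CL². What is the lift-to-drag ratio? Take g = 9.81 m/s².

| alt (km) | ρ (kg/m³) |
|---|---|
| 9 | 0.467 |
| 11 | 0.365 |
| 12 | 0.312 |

At 11 km, from the table: ρ = 0.365 kg/m³.
Level flight ⇒ L = W = m·g = 10400 × 9.81 = 1.0202×10^5 N.
q = ½ρv² = ½ × 0.365 × 185² = 6246 Pa.
Required CL = L/(qS) = 1.0202×10^5/(6246·25.5) = 0.6406.
CD = 0.0254 + 0.0456 × 0.6406² = 0.04411.
L/D = CL/CD = 0.6406 / 0.04411 = 14.5

L/D = 14.5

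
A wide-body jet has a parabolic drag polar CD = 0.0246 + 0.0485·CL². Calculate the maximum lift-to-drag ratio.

(L/D)max = 14.5

For CD = CD0 + K·CL², (L/D)max occurs at CL* = √(CD0/K) and equals 1/(2√(K·CD0)).
(L/D)max = 1/(2√(0.0485 × 0.0246)) = 1/(2 × 0.03454) = 14.5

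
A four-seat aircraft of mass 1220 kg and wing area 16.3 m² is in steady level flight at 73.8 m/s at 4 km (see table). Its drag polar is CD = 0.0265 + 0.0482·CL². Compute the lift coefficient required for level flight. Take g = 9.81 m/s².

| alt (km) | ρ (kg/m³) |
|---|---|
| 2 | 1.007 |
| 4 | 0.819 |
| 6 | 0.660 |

CL = 0.329

At 4 km, from the table: ρ = 0.819 kg/m³.
In steady level flight, lift balances weight: W = mg = 1220 × 9.81 = 11968 N.
q = ½ρv² = ½ × 0.819 × 73.8² = 2230 Pa.
CL = W/(q·S) = 11968 / (2230 × 16.3) = 0.3292.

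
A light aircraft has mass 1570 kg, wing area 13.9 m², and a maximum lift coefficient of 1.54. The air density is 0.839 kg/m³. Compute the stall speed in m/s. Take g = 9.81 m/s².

Stall occurs when L = W at CL,max. W = mg = 1570 × 9.81 = 15400 N.
V_stall = √(2W/(ρ·S·CL,max)) = √(2 × 15400 / (0.839 × 13.9 × 1.54))
V_stall = √1715 = 41.4 m/s

V_stall = 41.4 m/s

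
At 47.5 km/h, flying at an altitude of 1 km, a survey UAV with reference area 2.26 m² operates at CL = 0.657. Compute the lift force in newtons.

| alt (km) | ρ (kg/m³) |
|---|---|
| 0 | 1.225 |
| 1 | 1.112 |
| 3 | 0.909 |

L = 144 N

At 1 km, from the table: ρ = 1.112 kg/m³.
Convert speed: v = 47.5 km/h ÷ 3.6 = 13.19 m/s.
L = ½ρv²S·CL = ½ × 1.112 × 13.19² × 2.26 × 0.657 = 144 N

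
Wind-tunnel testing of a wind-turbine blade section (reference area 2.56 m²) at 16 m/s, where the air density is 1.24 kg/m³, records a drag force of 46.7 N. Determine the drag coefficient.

CD = 0.115

From D = ½ρv²S·CD, rearranging gives CD = 2D/(ρv²S).
CD = 2 × 46.7 / (1.24 × 16² × 2.56) = 0.115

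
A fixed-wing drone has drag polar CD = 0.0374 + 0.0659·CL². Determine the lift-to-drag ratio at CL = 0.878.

L/D = 9.95

CD = 0.0374 + 0.0659 × 0.878² = 0.0882
L/D = CL/CD = 0.878 / 0.0882 = 9.95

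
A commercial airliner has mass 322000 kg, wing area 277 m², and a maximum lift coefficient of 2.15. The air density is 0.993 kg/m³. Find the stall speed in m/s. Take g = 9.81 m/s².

At stall, lift equals weight: L = W = m·g = 322000 × 9.81 = 3.159×10^6 N.
From L = ½ρV²S·CL,max = W: V_stall = √(2W/(ρSCL,max)) = √(2·3.159×10^6/(0.993·277·2.15))
V_stall = √10680 = 103 m/s

V_stall = 103 m/s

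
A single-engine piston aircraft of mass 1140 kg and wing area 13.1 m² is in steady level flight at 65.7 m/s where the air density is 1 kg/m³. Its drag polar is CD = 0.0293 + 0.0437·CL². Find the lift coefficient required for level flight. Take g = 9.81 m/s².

In steady level flight, lift balances weight: W = mg = 1140 × 9.81 = 11183 N.
q = ½ρv² = ½ × 1 × 65.7² = 2158 Pa.
Required CL = L/(qS) = 11183/(2158·13.1) = 0.3956.

CL = 0.396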